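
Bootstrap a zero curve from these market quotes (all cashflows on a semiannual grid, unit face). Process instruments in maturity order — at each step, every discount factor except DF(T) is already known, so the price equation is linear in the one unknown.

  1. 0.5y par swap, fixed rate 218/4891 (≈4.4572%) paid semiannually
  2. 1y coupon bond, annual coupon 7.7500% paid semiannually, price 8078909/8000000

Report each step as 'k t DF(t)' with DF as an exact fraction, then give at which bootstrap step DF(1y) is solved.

step 1 [0.5y] swap r/2=109/4891: DF=(1 − 109/4891·(0))/(1+109/4891) = 4891/5000 ≈ 0.978200
step 2 [1y] bond c/2=31/800: DF=(8078909/8000000 − 31/800·(0.978200))/(1+31/800) = 9357/10000 ≈ 0.935700

1 1/2 4891/5000
2 1 9357/10000
DF(1y) is solved at step 2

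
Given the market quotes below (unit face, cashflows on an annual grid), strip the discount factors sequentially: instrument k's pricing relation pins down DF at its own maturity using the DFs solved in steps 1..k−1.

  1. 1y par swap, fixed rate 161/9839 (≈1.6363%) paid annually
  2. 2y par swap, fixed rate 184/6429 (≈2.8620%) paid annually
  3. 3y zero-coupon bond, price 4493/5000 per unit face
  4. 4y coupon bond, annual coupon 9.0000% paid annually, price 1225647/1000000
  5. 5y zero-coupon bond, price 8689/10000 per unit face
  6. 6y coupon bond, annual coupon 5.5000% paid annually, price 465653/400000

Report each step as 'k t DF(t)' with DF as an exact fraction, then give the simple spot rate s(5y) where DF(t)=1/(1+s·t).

step 1 [1y] swap r/1=161/9839: DF=(1 − 161/9839·(0))/(1+161/9839) = 9839/10000 ≈ 0.983900
step 2 [2y] swap r/1=184/6429: DF=(1 − 184/6429·(0.983900))/(1+184/6429) = 1181/1250 ≈ 0.944800
step 3 [3y] zero: DF = P = 4493/5000 ≈ 0.898600
step 4 [4y] bond c/1=9/100: DF=(1225647/1000000 − 9/100·(0.983900+0.944800+0.898600))/(1+9/100) = 891/1000 ≈ 0.891000
step 5 [5y] zero: DF = P = 8689/10000 ≈ 0.868900
step 6 [6y] bond c/1=11/200: DF=(465653/400000 − 11/200·(0.983900+0.944800+0.898600+0.891000+0.868900))/(1+11/200) = 8643/10000 ≈ 0.864300

1 1 9839/10000
2 2 1181/1250
3 3 4493/5000
4 4 891/1000
5 5 8689/10000
6 6 8643/10000
s(5y) = (1/(8689/10000) − 1)/(5) = 1311/43445 ≈ 3.0176%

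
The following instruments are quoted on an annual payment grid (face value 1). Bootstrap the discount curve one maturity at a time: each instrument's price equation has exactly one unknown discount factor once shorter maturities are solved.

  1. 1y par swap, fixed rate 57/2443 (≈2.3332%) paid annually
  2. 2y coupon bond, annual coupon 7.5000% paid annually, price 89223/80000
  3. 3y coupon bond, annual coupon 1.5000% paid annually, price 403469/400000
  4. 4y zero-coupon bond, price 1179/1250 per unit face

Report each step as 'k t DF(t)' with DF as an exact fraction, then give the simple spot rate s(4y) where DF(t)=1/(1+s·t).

step 1 [1y] swap r/1=57/2443: DF=(1 − 57/2443·(0))/(1+57/2443) = 2443/2500 ≈ 0.977200
step 2 [2y] bond c/1=3/40: DF=(89223/80000 − 3/40·(0.977200))/(1+3/40) = 9693/10000 ≈ 0.969300
step 3 [3y] bond c/1=3/200: DF=(403469/400000 − 3/200·(0.977200+0.969300))/(1+3/200) = 193/200 ≈ 0.965000
step 4 [4y] zero: DF = P = 1179/1250 ≈ 0.943200

1 1 2443/2500
2 2 9693/10000
3 3 193/200
4 4 1179/1250
s(4y) = (1/(1179/1250) − 1)/(4) = 71/4716 ≈ 1.5055%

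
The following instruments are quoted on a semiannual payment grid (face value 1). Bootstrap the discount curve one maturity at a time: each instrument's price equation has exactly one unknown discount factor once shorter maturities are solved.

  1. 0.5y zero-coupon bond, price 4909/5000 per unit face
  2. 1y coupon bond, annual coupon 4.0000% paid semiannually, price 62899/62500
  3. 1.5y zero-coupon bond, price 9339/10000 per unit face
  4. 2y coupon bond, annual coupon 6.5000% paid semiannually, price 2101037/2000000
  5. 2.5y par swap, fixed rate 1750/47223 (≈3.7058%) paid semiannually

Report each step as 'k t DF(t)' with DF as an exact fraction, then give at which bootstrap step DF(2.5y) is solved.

1 1/2 4909/5000
2 1 4837/5000
3 3/2 9339/10000
4 2 9267/10000
5 5/2 73/80
DF(2.5y) is solved at step 5

step 1 [0.5y] zero: DF = P = 4909/5000 ≈ 0.981800
step 2 [1y] bond c/2=1/50: DF=(62899/62500 − 1/50·(0.981800))/(1+1/50) = 4837/5000 ≈ 0.967400
step 3 [1.5y] zero: DF = P = 9339/10000 ≈ 0.933900
step 4 [2y] bond c/2=13/400: DF=(2101037/2000000 − 13/400·(0.981800+0.967400+0.933900))/(1+13/400) = 9267/10000 ≈ 0.926700
step 5 [2.5y] swap r/2=875/47223: DF=(1 − 875/47223·(0.981800+0.967400+0.933900+0.926700))/(1+875/47223) = 73/80 ≈ 0.912500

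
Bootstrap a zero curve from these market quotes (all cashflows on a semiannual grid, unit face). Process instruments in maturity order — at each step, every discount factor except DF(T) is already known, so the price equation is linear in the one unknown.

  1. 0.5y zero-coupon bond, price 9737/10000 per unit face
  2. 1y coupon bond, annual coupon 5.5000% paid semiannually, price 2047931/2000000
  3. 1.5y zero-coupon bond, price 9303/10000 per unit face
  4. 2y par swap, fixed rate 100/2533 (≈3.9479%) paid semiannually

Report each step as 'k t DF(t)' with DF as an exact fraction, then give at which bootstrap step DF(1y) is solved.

1 1/2 9737/10000
2 1 1941/2000
3 3/2 9303/10000
4 2 37/40
DF(1y) is solved at step 2

step 1 [0.5y] zero: DF = P = 9737/10000 ≈ 0.973700
step 2 [1y] bond c/2=11/400: DF=(2047931/2000000 − 11/400·(0.973700))/(1+11/400) = 1941/2000 ≈ 0.970500
step 3 [1.5y] zero: DF = P = 9303/10000 ≈ 0.930300
step 4 [2y] swap r/2=50/2533: DF=(1 − 50/2533·(0.973700+0.970500+0.930300))/(1+50/2533) = 37/40 ≈ 0.925000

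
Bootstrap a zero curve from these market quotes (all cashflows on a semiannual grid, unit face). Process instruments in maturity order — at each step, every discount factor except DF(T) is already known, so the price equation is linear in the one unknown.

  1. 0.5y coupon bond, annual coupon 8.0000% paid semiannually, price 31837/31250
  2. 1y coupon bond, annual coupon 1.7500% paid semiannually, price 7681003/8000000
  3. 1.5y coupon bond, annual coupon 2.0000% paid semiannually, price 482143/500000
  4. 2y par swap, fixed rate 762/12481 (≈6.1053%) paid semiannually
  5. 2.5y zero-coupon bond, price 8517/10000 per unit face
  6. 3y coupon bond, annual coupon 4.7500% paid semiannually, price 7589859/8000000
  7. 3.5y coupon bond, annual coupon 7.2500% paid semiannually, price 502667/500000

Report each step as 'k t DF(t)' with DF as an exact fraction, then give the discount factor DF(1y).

1 1/2 2449/2500
2 1 9433/10000
3 3/2 9357/10000
4 2 8857/10000
5 5/2 8517/10000
6 3 8201/10000
7 7/2 7807/10000
DF(1y) = 9433/10000 ≈ 0.943300

step 1 [0.5y] bond c/2=1/25: DF=(31837/31250 − 1/25·(0))/(1+1/25) = 2449/2500 ≈ 0.979600
step 2 [1y] bond c/2=7/800: DF=(7681003/8000000 − 7/800·(0.979600))/(1+7/800) = 9433/10000 ≈ 0.943300
step 3 [1.5y] bond c/2=1/100: DF=(482143/500000 − 1/100·(0.979600+0.943300))/(1+1/100) = 9357/10000 ≈ 0.935700
step 4 [2y] swap r/2=381/12481: DF=(1 − 381/12481·(0.979600+0.943300+0.935700))/(1+381/12481) = 8857/10000 ≈ 0.885700
step 5 [2.5y] zero: DF = P = 8517/10000 ≈ 0.851700
step 6 [3y] bond c/2=19/800: DF=(7589859/8000000 − 19/800·(0.979600+0.943300+0.935700+0.885700+0.851700))/(1+19/800) = 8201/10000 ≈ 0.820100
step 7 [3.5y] bond c/2=29/800: DF=(502667/500000 − 29/800·(0.979600+0.943300+0.935700+0.885700+0.851700+0.820100))/(1+29/800) = 7807/10000 ≈ 0.780700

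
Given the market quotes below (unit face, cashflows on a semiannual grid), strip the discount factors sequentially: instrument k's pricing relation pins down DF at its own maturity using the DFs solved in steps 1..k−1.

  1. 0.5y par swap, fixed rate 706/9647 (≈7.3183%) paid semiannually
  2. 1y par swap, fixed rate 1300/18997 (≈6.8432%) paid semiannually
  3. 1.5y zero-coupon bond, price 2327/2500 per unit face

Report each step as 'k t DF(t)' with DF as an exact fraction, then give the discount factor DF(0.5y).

1 1/2 9647/10000
2 1 187/200
3 3/2 2327/2500
DF(0.5y) = 9647/10000 ≈ 0.964700

step 1 [0.5y] swap r/2=353/9647: DF=(1 − 353/9647·(0))/(1+353/9647) = 9647/10000 ≈ 0.964700
step 2 [1y] swap r/2=650/18997: DF=(1 − 650/18997·(0.964700))/(1+650/18997) = 187/200 ≈ 0.935000
step 3 [1.5y] zero: DF = P = 2327/2500 ≈ 0.930800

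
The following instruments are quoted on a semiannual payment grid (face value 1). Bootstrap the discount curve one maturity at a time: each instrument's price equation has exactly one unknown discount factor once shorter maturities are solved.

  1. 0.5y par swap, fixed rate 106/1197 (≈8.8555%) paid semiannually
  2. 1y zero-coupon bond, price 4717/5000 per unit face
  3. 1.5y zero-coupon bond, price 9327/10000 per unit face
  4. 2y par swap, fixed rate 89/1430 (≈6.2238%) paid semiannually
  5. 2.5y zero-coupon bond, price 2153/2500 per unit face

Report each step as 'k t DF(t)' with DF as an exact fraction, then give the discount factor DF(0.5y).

1 1/2 1197/1250
2 1 4717/5000
3 3/2 9327/10000
4 2 8843/10000
5 5/2 2153/2500
DF(0.5y) = 1197/1250 ≈ 0.957600

step 1 [0.5y] swap r/2=53/1197: DF=(1 − 53/1197·(0))/(1+53/1197) = 1197/1250 ≈ 0.957600
step 2 [1y] zero: DF = P = 4717/5000 ≈ 0.943400
step 3 [1.5y] zero: DF = P = 9327/10000 ≈ 0.932700
step 4 [2y] swap r/2=89/2860: DF=(1 − 89/2860·(0.957600+0.943400+0.932700))/(1+89/2860) = 8843/10000 ≈ 0.884300
step 5 [2.5y] zero: DF = P = 2153/2500 ≈ 0.861200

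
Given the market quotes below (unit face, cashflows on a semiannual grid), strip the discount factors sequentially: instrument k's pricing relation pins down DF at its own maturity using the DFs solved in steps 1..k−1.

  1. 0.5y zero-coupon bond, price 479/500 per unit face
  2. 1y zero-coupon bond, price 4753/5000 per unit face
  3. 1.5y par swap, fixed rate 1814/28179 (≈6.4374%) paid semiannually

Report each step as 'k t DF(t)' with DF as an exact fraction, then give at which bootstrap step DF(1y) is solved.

step 1 [0.5y] zero: DF = P = 479/500 ≈ 0.958000
step 2 [1y] zero: DF = P = 4753/5000 ≈ 0.950600
step 3 [1.5y] swap r/2=907/28179: DF=(1 − 907/28179·(0.958000+0.950600))/(1+907/28179) = 9093/10000 ≈ 0.909300

1 1/2 479/500
2 1 4753/5000
3 3/2 9093/10000
DF(1y) is solved at step 2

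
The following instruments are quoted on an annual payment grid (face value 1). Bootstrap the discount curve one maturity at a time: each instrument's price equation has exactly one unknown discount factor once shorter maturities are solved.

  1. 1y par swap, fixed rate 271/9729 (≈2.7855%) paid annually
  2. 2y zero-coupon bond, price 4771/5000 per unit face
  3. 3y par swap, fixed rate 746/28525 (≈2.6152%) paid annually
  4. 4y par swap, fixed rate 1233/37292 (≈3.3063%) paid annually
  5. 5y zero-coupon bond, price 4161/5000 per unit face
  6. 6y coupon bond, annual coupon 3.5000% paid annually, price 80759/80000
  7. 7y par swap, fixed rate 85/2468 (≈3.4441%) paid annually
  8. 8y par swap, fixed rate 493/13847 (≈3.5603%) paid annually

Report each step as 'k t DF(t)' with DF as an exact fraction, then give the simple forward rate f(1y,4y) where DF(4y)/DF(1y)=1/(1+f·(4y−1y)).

step 1 [1y] swap r/1=271/9729: DF=(1 − 271/9729·(0))/(1+271/9729) = 9729/10000 ≈ 0.972900
step 2 [2y] zero: DF = P = 4771/5000 ≈ 0.954200
step 3 [3y] swap r/1=746/28525: DF=(1 − 746/28525·(0.972900+0.954200))/(1+746/28525) = 4627/5000 ≈ 0.925400
step 4 [4y] swap r/1=1233/37292: DF=(1 − 1233/37292·(0.972900+0.954200+0.925400))/(1+1233/37292) = 8767/10000 ≈ 0.876700
step 5 [5y] zero: DF = P = 4161/5000 ≈ 0.832200
step 6 [6y] bond c/1=7/200: DF=(80759/80000 − 7/200·(0.972900+0.954200+0.925400+0.876700+0.832200))/(1+7/200) = 8211/10000 ≈ 0.821100
step 7 [7y] swap r/1=85/2468: DF=(1 − 85/2468·(0.972900+0.954200+0.925400+0.876700+0.832200+0.821100))/(1+85/2468) = 63/80 ≈ 0.787500
step 8 [8y] swap r/1=493/13847: DF=(1 − 493/13847·(0.972900+0.954200+0.925400+0.876700+0.832200+0.821100+0.787500))/(1+493/13847) = 1507/2000 ≈ 0.753500

1 1 9729/10000
2 2 4771/5000
3 3 4627/5000
4 4 8767/10000
5 5 4161/5000
6 6 8211/10000
7 7 63/80
8 8 1507/2000
f(1y,4y) = ((9729/10000)/(8767/10000) − 1)/(3) = 962/26301 ≈ 3.6577%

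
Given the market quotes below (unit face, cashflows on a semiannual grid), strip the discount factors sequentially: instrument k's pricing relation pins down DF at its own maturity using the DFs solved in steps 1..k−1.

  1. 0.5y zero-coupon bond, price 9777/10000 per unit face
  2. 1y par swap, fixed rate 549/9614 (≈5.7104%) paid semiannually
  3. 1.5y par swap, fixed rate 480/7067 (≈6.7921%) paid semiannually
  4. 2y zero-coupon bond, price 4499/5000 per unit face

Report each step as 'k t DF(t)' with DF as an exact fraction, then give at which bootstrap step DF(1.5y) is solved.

step 1 [0.5y] zero: DF = P = 9777/10000 ≈ 0.977700
step 2 [1y] swap r/2=549/19228: DF=(1 − 549/19228·(0.977700))/(1+549/19228) = 9451/10000 ≈ 0.945100
step 3 [1.5y] swap r/2=240/7067: DF=(1 − 240/7067·(0.977700+0.945100))/(1+240/7067) = 113/125 ≈ 0.904000
step 4 [2y] zero: DF = P = 4499/5000 ≈ 0.899800

1 1/2 9777/10000
2 1 9451/10000
3 3/2 113/125
4 2 4499/5000
DF(1.5y) is solved at step 3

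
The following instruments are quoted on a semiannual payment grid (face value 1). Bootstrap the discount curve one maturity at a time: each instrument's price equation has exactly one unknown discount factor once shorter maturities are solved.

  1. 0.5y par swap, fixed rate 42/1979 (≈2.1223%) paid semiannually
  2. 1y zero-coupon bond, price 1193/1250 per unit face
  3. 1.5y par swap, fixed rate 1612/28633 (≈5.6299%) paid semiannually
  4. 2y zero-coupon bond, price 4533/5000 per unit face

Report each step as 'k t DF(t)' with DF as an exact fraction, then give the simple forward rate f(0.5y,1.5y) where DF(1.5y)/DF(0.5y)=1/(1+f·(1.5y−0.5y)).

1 1/2 1979/2000
2 1 1193/1250
3 3/2 4597/5000
4 2 4533/5000
f(0.5y,1.5y) = ((1979/2000)/(4597/5000) − 1)/(1) = 701/9194 ≈ 7.6245%

step 1 [0.5y] swap r/2=21/1979: DF=(1 − 21/1979·(0))/(1+21/1979) = 1979/2000 ≈ 0.989500
step 2 [1y] zero: DF = P = 1193/1250 ≈ 0.954400
step 3 [1.5y] swap r/2=806/28633: DF=(1 − 806/28633·(0.989500+0.954400))/(1+806/28633) = 4597/5000 ≈ 0.919400
step 4 [2y] zero: DF = P = 4533/5000 ≈ 0.906600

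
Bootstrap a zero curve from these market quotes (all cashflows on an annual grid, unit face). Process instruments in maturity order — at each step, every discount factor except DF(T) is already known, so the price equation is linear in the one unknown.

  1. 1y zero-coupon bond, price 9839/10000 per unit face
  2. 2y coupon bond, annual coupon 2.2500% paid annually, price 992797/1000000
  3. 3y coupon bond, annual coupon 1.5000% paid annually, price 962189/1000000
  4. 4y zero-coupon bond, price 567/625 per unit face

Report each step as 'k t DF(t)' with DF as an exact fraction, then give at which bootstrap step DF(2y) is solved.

1 1 9839/10000
2 2 9493/10000
3 3 4597/5000
4 4 567/625
DF(2y) is solved at step 2

step 1 [1y] zero: DF = P = 9839/10000 ≈ 0.983900
step 2 [2y] bond c/1=9/400: DF=(992797/1000000 − 9/400·(0.983900))/(1+9/400) = 9493/10000 ≈ 0.949300
step 3 [3y] bond c/1=3/200: DF=(962189/1000000 − 3/200·(0.983900+0.949300))/(1+3/200) = 4597/5000 ≈ 0.919400
step 4 [4y] zero: DF = P = 567/625 ≈ 0.907200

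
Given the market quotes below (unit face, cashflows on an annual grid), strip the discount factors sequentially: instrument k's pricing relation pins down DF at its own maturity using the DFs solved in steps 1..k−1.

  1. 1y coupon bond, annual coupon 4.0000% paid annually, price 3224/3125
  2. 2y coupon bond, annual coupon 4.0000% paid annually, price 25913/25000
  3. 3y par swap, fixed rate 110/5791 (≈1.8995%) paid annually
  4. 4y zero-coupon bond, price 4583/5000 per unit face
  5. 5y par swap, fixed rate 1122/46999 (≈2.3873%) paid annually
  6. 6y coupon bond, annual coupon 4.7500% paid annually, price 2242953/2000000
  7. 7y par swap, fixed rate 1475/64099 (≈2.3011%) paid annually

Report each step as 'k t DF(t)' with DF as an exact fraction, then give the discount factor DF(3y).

step 1 [1y] bond c/1=1/25: DF=(3224/3125 − 1/25·(0))/(1+1/25) = 124/125 ≈ 0.992000
step 2 [2y] bond c/1=1/25: DF=(25913/25000 − 1/25·(0.992000))/(1+1/25) = 1917/2000 ≈ 0.958500
step 3 [3y] swap r/1=110/5791: DF=(1 − 110/5791·(0.992000+0.958500))/(1+110/5791) = 189/200 ≈ 0.945000
step 4 [4y] zero: DF = P = 4583/5000 ≈ 0.916600
step 5 [5y] swap r/1=1122/46999: DF=(1 − 1122/46999·(0.992000+0.958500+0.945000+0.916600))/(1+1122/46999) = 4439/5000 ≈ 0.887800
step 6 [6y] bond c/1=19/400: DF=(2242953/2000000 − 19/400·(0.992000+0.958500+0.945000+0.916600+0.887800))/(1+19/400) = 343/400 ≈ 0.857500
step 7 [7y] swap r/1=1475/64099: DF=(1 − 1475/64099·(0.992000+0.958500+0.945000+0.916600+0.887800+0.857500))/(1+1475/64099) = 341/400 ≈ 0.852500

1 1 124/125
2 2 1917/2000
3 3 189/200
4 4 4583/5000
5 5 4439/5000
6 6 343/400
7 7 341/400
DF(3y) = 189/200 ≈ 0.945000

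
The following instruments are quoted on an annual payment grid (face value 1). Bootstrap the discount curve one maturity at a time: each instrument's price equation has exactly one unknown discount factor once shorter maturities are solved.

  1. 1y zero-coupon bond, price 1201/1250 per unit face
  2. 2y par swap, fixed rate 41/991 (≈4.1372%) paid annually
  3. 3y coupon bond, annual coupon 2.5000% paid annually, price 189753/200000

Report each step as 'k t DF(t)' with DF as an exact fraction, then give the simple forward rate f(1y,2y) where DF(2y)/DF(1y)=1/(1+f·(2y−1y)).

step 1 [1y] zero: DF = P = 1201/1250 ≈ 0.960800
step 2 [2y] swap r/1=41/991: DF=(1 − 41/991·(0.960800))/(1+41/991) = 9221/10000 ≈ 0.922100
step 3 [3y] bond c/1=1/40: DF=(189753/200000 − 1/40·(0.960800+0.922100))/(1+1/40) = 8797/10000 ≈ 0.879700

1 1 1201/1250
2 2 9221/10000
3 3 8797/10000
f(1y,2y) = ((1201/1250)/(9221/10000) − 1)/(1) = 387/9221 ≈ 4.1969%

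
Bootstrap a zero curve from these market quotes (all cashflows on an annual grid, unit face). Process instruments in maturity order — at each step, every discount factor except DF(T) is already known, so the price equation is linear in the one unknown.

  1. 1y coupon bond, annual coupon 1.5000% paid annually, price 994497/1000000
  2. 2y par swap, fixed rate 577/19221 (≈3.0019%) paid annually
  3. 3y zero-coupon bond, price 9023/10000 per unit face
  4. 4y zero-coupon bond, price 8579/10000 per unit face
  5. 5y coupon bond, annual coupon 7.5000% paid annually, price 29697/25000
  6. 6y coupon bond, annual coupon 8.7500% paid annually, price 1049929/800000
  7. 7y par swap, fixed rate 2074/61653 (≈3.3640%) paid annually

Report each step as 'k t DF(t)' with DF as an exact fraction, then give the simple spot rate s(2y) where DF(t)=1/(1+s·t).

1 1 4899/5000
2 2 9423/10000
3 3 9023/10000
4 4 8579/10000
5 5 8481/10000
6 6 8423/10000
7 7 3963/5000
s(2y) = (1/(9423/10000) − 1)/(2) = 577/18846 ≈ 3.0617%

step 1 [1y] bond c/1=3/200: DF=(994497/1000000 − 3/200·(0))/(1+3/200) = 4899/5000 ≈ 0.979800
step 2 [2y] swap r/1=577/19221: DF=(1 − 577/19221·(0.979800))/(1+577/19221) = 9423/10000 ≈ 0.942300
step 3 [3y] zero: DF = P = 9023/10000 ≈ 0.902300
step 4 [4y] zero: DF = P = 8579/10000 ≈ 0.857900
step 5 [5y] bond c/1=3/40: DF=(29697/25000 − 3/40·(0.979800+0.942300+0.902300+0.857900))/(1+3/40) = 8481/10000 ≈ 0.848100
step 6 [6y] bond c/1=7/80: DF=(1049929/800000 − 7/80·(0.979800+0.942300+0.902300+0.857900+0.848100))/(1+7/80) = 8423/10000 ≈ 0.842300
step 7 [7y] swap r/1=2074/61653: DF=(1 − 2074/61653·(0.979800+0.942300+0.902300+0.857900+0.848100+0.842300))/(1+2074/61653) = 3963/5000 ≈ 0.792600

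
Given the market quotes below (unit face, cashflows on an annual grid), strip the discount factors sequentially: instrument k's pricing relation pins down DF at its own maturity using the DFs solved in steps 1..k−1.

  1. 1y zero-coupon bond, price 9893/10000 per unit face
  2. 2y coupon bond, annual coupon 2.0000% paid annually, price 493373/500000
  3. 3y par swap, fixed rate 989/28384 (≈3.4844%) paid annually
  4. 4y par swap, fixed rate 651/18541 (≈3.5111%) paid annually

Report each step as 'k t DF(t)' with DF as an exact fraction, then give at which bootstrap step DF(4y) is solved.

1 1 9893/10000
2 2 237/250
3 3 9011/10000
4 4 4349/5000
DF(4y) is solved at step 4

step 1 [1y] zero: DF = P = 9893/10000 ≈ 0.989300
step 2 [2y] bond c/1=1/50: DF=(493373/500000 − 1/50·(0.989300))/(1+1/50) = 237/250 ≈ 0.948000
step 3 [3y] swap r/1=989/28384: DF=(1 − 989/28384·(0.989300+0.948000))/(1+989/28384) = 9011/10000 ≈ 0.901100
step 4 [4y] swap r/1=651/18541: DF=(1 − 651/18541·(0.989300+0.948000+0.901100))/(1+651/18541) = 4349/5000 ≈ 0.869800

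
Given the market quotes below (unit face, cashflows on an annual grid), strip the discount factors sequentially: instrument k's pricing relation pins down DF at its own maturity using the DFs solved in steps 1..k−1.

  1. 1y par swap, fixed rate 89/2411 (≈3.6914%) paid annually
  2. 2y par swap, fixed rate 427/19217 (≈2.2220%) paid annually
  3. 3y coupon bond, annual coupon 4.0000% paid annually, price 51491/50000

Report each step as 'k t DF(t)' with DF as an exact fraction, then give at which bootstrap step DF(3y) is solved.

step 1 [1y] swap r/1=89/2411: DF=(1 − 89/2411·(0))/(1+89/2411) = 2411/2500 ≈ 0.964400
step 2 [2y] swap r/1=427/19217: DF=(1 − 427/19217·(0.964400))/(1+427/19217) = 9573/10000 ≈ 0.957300
step 3 [3y] bond c/1=1/25: DF=(51491/50000 − 1/25·(0.964400+0.957300))/(1+1/25) = 9163/10000 ≈ 0.916300

1 1 2411/2500
2 2 9573/10000
3 3 9163/10000
DF(3y) is solved at step 3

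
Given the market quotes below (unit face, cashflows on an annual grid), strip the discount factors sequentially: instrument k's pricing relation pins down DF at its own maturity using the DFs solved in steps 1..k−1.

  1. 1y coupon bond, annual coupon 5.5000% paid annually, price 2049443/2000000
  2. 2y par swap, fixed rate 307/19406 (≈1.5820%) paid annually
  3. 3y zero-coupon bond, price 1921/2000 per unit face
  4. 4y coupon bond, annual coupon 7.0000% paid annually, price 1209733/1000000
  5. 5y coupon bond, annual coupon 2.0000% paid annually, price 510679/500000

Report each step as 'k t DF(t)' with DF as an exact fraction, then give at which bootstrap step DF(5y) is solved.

1 1 9713/10000
2 2 9693/10000
3 3 1921/2000
4 4 588/625
5 5 463/500
DF(5y) is solved at step 5

step 1 [1y] bond c/1=11/200: DF=(2049443/2000000 − 11/200·(0))/(1+11/200) = 9713/10000 ≈ 0.971300
step 2 [2y] swap r/1=307/19406: DF=(1 − 307/19406·(0.971300))/(1+307/19406) = 9693/10000 ≈ 0.969300
step 3 [3y] zero: DF = P = 1921/2000 ≈ 0.960500
step 4 [4y] bond c/1=7/100: DF=(1209733/1000000 − 7/100·(0.971300+0.969300+0.960500))/(1+7/100) = 588/625 ≈ 0.940800
step 5 [5y] bond c/1=1/50: DF=(510679/500000 − 1/50·(0.971300+0.969300+0.960500+0.940800))/(1+1/50) = 463/500 ≈ 0.926000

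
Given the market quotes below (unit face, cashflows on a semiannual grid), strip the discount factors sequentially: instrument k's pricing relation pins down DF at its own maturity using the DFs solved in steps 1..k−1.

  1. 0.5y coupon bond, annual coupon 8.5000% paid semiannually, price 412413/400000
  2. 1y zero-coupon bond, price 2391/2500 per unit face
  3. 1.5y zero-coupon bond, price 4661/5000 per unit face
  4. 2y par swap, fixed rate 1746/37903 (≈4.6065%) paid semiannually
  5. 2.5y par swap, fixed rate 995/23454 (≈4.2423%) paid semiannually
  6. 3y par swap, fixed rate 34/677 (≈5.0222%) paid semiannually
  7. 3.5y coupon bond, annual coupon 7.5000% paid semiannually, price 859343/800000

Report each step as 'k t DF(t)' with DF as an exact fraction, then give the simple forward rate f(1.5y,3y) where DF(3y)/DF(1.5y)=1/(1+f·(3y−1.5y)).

step 1 [0.5y] bond c/2=17/400: DF=(412413/400000 − 17/400·(0))/(1+17/400) = 989/1000 ≈ 0.989000
step 2 [1y] zero: DF = P = 2391/2500 ≈ 0.956400
step 3 [1.5y] zero: DF = P = 4661/5000 ≈ 0.932200
step 4 [2y] swap r/2=873/37903: DF=(1 − 873/37903·(0.989000+0.956400+0.932200))/(1+873/37903) = 9127/10000 ≈ 0.912700
step 5 [2.5y] swap r/2=995/46908: DF=(1 − 995/46908·(0.989000+0.956400+0.932200+0.912700))/(1+995/46908) = 1801/2000 ≈ 0.900500
step 6 [3y] swap r/2=17/677: DF=(1 − 17/677·(0.989000+0.956400+0.932200+0.912700+0.900500))/(1+17/677) = 4303/5000 ≈ 0.860600
step 7 [3.5y] bond c/2=3/80: DF=(859343/800000 − 3/80·(0.989000+0.956400+0.932200+0.912700+0.900500+0.860600))/(1+3/80) = 8347/10000 ≈ 0.834700

1 1/2 989/1000
2 1 2391/2500
3 3/2 4661/5000
4 2 9127/10000
5 5/2 1801/2000
6 3 4303/5000
7 7/2 8347/10000
f(1.5y,3y) = ((4661/5000)/(4303/5000) − 1)/(3/2) = 716/12909 ≈ 5.5465%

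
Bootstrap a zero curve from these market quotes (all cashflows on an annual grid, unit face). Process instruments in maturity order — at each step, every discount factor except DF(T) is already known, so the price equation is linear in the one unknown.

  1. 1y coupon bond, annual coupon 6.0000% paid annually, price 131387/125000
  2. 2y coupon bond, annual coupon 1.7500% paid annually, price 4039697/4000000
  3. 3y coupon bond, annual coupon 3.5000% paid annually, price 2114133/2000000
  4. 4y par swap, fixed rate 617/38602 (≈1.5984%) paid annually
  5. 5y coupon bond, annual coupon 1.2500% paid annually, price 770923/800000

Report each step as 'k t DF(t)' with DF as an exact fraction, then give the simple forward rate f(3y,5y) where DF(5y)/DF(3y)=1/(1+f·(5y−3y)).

1 1 2479/2500
2 2 1951/2000
3 3 2387/2500
4 4 9383/10000
5 5 9041/10000
f(3y,5y) = ((2387/2500)/(9041/10000) − 1)/(2) = 507/18082 ≈ 2.8039%

step 1 [1y] bond c/1=3/50: DF=(131387/125000 − 3/50·(0))/(1+3/50) = 2479/2500 ≈ 0.991600
step 2 [2y] bond c/1=7/400: DF=(4039697/4000000 − 7/400·(0.991600))/(1+7/400) = 1951/2000 ≈ 0.975500
step 3 [3y] bond c/1=7/200: DF=(2114133/2000000 − 7/200·(0.991600+0.975500))/(1+7/200) = 2387/2500 ≈ 0.954800
step 4 [4y] swap r/1=617/38602: DF=(1 − 617/38602·(0.991600+0.975500+0.954800))/(1+617/38602) = 9383/10000 ≈ 0.938300
step 5 [5y] bond c/1=1/80: DF=(770923/800000 − 1/80·(0.991600+0.975500+0.954800+0.938300))/(1+1/80) = 9041/10000 ≈ 0.904100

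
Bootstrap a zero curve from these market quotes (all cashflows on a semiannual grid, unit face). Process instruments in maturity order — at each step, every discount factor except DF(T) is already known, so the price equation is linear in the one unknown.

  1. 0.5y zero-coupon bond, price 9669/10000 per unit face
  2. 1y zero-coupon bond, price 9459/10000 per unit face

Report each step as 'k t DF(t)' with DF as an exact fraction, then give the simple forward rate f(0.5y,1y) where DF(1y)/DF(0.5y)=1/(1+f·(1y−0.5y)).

step 1 [0.5y] zero: DF = P = 9669/10000 ≈ 0.966900
step 2 [1y] zero: DF = P = 9459/10000 ≈ 0.945900

1 1/2 9669/10000
2 1 9459/10000
f(0.5y,1y) = ((9669/10000)/(9459/10000) − 1)/(1/2) = 140/3153 ≈ 4.4402%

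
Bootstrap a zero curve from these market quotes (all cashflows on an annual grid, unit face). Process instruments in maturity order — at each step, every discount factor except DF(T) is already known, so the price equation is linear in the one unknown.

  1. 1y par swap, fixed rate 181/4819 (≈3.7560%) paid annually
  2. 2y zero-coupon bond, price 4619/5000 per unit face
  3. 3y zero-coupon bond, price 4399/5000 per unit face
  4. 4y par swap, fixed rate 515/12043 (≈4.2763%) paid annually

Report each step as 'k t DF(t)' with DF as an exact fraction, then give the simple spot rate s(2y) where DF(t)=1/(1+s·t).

step 1 [1y] swap r/1=181/4819: DF=(1 − 181/4819·(0))/(1+181/4819) = 4819/5000 ≈ 0.963800
step 2 [2y] zero: DF = P = 4619/5000 ≈ 0.923800
step 3 [3y] zero: DF = P = 4399/5000 ≈ 0.879800
step 4 [4y] swap r/1=515/12043: DF=(1 − 515/12043·(0.963800+0.923800+0.879800))/(1+515/12043) = 1691/2000 ≈ 0.845500

1 1 4819/5000
2 2 4619/5000
3 3 4399/5000
4 4 1691/2000
s(2y) = (1/(4619/5000) − 1)/(2) = 381/9238 ≈ 4.1243%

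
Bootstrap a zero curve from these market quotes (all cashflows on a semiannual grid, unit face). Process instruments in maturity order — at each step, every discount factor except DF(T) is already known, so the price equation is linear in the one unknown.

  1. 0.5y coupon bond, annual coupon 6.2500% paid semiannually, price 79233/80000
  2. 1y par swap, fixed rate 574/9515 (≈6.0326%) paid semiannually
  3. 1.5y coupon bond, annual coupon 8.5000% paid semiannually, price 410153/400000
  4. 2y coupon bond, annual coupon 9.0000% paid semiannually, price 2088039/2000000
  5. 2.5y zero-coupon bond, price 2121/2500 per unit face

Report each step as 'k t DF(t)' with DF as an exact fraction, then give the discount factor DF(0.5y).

step 1 [0.5y] bond c/2=1/32: DF=(79233/80000 − 1/32·(0))/(1+1/32) = 2401/2500 ≈ 0.960400
step 2 [1y] swap r/2=287/9515: DF=(1 − 287/9515·(0.960400))/(1+287/9515) = 4713/5000 ≈ 0.942600
step 3 [1.5y] bond c/2=17/400: DF=(410153/400000 − 17/400·(0.960400+0.942600))/(1+17/400) = 453/500 ≈ 0.906000
step 4 [2y] bond c/2=9/200: DF=(2088039/2000000 − 9/200·(0.960400+0.942600+0.906000))/(1+9/200) = 8781/10000 ≈ 0.878100
step 5 [2.5y] zero: DF = P = 2121/2500 ≈ 0.848400

1 1/2 2401/2500
2 1 4713/5000
3 3/2 453/500
4 2 8781/10000
5 5/2 2121/2500
DF(0.5y) = 2401/2500 ≈ 0.960400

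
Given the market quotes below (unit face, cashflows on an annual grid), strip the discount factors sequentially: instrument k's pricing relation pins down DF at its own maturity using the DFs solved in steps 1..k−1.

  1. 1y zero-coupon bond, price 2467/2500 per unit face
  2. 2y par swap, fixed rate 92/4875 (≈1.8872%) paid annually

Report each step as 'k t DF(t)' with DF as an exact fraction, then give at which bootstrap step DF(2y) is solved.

1 1 2467/2500
2 2 602/625
DF(2y) is solved at step 2

step 1 [1y] zero: DF = P = 2467/2500 ≈ 0.986800
step 2 [2y] swap r/1=92/4875: DF=(1 − 92/4875·(0.986800))/(1+92/4875) = 602/625 ≈ 0.963200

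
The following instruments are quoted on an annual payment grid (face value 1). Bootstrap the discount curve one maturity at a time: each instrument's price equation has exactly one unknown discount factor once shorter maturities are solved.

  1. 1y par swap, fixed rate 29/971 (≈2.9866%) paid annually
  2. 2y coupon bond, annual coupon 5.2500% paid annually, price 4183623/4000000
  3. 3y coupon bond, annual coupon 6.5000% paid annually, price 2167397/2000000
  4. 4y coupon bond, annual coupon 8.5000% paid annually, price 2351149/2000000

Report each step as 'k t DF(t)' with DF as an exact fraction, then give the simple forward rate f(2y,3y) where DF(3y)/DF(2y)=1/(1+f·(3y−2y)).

step 1 [1y] swap r/1=29/971: DF=(1 − 29/971·(0))/(1+29/971) = 971/1000 ≈ 0.971000
step 2 [2y] bond c/1=21/400: DF=(4183623/4000000 − 21/400·(0.971000))/(1+21/400) = 9453/10000 ≈ 0.945300
step 3 [3y] bond c/1=13/200: DF=(2167397/2000000 − 13/200·(0.971000+0.945300))/(1+13/200) = 4503/5000 ≈ 0.900600
step 4 [4y] bond c/1=17/200: DF=(2351149/2000000 − 17/200·(0.971000+0.945300+0.900600))/(1+17/200) = 2157/2500 ≈ 0.862800

1 1 971/1000
2 2 9453/10000
3 3 4503/5000
4 4 2157/2500
f(2y,3y) = ((9453/10000)/(4503/5000) − 1)/(1) = 149/3002 ≈ 4.9634%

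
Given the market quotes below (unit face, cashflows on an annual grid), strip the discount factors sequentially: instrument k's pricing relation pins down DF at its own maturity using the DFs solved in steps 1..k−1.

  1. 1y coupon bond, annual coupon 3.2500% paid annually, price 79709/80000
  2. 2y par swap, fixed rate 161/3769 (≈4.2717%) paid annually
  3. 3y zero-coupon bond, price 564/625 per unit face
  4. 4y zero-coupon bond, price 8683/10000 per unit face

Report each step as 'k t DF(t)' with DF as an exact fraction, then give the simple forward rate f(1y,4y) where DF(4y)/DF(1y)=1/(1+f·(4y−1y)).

1 1 193/200
2 2 1839/2000
3 3 564/625
4 4 8683/10000
f(1y,4y) = ((193/200)/(8683/10000) − 1)/(3) = 967/26049 ≈ 3.7122%

step 1 [1y] bond c/1=13/400: DF=(79709/80000 − 13/400·(0))/(1+13/400) = 193/200 ≈ 0.965000
step 2 [2y] swap r/1=161/3769: DF=(1 − 161/3769·(0.965000))/(1+161/3769) = 1839/2000 ≈ 0.919500
step 3 [3y] zero: DF = P = 564/625 ≈ 0.902400
step 4 [4y] zero: DF = P = 8683/10000 ≈ 0.868300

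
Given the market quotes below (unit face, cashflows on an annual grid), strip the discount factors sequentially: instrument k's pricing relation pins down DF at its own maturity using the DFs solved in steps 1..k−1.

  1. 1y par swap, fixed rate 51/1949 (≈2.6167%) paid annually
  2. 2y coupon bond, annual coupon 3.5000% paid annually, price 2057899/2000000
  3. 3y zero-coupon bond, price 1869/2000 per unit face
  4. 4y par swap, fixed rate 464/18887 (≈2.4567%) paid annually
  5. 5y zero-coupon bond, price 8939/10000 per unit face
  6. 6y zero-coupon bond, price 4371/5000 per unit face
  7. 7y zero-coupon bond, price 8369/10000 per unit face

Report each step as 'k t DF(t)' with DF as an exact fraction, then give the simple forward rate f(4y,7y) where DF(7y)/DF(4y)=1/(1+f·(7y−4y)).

1 1 1949/2000
2 2 2403/2500
3 3 1869/2000
4 4 567/625
5 5 8939/10000
6 6 4371/5000
7 7 8369/10000
f(4y,7y) = ((567/625)/(8369/10000) − 1)/(3) = 703/25107 ≈ 2.8000%

step 1 [1y] swap r/1=51/1949: DF=(1 − 51/1949·(0))/(1+51/1949) = 1949/2000 ≈ 0.974500
step 2 [2y] bond c/1=7/200: DF=(2057899/2000000 − 7/200·(0.974500))/(1+7/200) = 2403/2500 ≈ 0.961200
step 3 [3y] zero: DF = P = 1869/2000 ≈ 0.934500
step 4 [4y] swap r/1=464/18887: DF=(1 − 464/18887·(0.974500+0.961200+0.934500))/(1+464/18887) = 567/625 ≈ 0.907200
step 5 [5y] zero: DF = P = 8939/10000 ≈ 0.893900
step 6 [6y] zero: DF = P = 4371/5000 ≈ 0.874200
step 7 [7y] zero: DF = P = 8369/10000 ≈ 0.836900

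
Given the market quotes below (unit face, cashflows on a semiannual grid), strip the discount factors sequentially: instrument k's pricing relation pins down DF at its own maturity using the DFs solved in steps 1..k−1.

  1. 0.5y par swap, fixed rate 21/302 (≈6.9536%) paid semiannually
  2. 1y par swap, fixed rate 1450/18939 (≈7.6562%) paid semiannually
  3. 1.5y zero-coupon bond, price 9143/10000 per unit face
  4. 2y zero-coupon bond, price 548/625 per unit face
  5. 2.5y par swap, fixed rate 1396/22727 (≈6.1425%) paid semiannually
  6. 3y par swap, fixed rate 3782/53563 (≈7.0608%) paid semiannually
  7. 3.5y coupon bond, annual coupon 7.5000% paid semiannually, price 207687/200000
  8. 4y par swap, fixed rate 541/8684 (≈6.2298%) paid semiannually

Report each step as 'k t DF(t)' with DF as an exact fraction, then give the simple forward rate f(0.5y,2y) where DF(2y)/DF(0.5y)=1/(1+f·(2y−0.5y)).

1 1/2 604/625
2 1 371/400
3 3/2 9143/10000
4 2 548/625
5 5/2 2151/2500
6 3 8109/10000
7 7/2 8073/10000
8 4 1959/2500
f(0.5y,2y) = ((604/625)/(548/625) − 1)/(3/2) = 28/411 ≈ 6.8127%

step 1 [0.5y] swap r/2=21/604: DF=(1 − 21/604·(0))/(1+21/604) = 604/625 ≈ 0.966400
step 2 [1y] swap r/2=725/18939: DF=(1 − 725/18939·(0.966400))/(1+725/18939) = 371/400 ≈ 0.927500
step 3 [1.5y] zero: DF = P = 9143/10000 ≈ 0.914300
step 4 [2y] zero: DF = P = 548/625 ≈ 0.876800
step 5 [2.5y] swap r/2=698/22727: DF=(1 − 698/22727·(0.966400+0.927500+0.914300+0.876800))/(1+698/22727) = 2151/2500 ≈ 0.860400
step 6 [3y] swap r/2=1891/53563: DF=(1 − 1891/53563·(0.966400+0.927500+0.914300+0.876800+0.860400))/(1+1891/53563) = 8109/10000 ≈ 0.810900
step 7 [3.5y] bond c/2=3/80: DF=(207687/200000 − 3/80·(0.966400+0.927500+0.914300+0.876800+0.860400+0.810900))/(1+3/80) = 8073/10000 ≈ 0.807300
step 8 [4y] swap r/2=541/17368: DF=(1 − 541/17368·(0.966400+0.927500+0.914300+0.876800+0.860400+0.810900+0.807300))/(1+541/17368) = 1959/2500 ≈ 0.783600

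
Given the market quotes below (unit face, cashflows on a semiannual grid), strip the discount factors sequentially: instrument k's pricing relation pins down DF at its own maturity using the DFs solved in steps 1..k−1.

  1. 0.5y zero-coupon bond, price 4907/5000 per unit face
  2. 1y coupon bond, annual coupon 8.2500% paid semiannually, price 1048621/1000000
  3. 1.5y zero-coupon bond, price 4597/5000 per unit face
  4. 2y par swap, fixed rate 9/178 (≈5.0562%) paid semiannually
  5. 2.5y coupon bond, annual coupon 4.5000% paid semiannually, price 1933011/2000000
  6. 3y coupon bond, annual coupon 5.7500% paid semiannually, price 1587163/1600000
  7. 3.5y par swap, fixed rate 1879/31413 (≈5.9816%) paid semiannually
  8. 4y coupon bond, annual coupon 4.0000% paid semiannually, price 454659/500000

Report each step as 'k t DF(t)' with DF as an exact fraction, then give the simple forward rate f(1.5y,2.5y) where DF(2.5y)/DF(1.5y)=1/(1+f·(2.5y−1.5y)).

1 1/2 4907/5000
2 1 4841/5000
3 3/2 4597/5000
4 2 4523/5000
5 5/2 4311/5000
6 3 8347/10000
7 7/2 8121/10000
8 4 7683/10000
f(1.5y,2.5y) = ((4597/5000)/(4311/5000) − 1)/(1) = 286/4311 ≈ 6.6342%

step 1 [0.5y] zero: DF = P = 4907/5000 ≈ 0.981400
step 2 [1y] bond c/2=33/800: DF=(1048621/1000000 − 33/800·(0.981400))/(1+33/800) = 4841/5000 ≈ 0.968200
step 3 [1.5y] zero: DF = P = 4597/5000 ≈ 0.919400
step 4 [2y] swap r/2=9/356: DF=(1 − 9/356·(0.981400+0.968200+0.919400))/(1+9/356) = 4523/5000 ≈ 0.904600
step 5 [2.5y] bond c/2=9/400: DF=(1933011/2000000 − 9/400·(0.981400+0.968200+0.919400+0.904600))/(1+9/400) = 4311/5000 ≈ 0.862200
step 6 [3y] bond c/2=23/800: DF=(1587163/1600000 − 23/800·(0.981400+0.968200+0.919400+0.904600+0.862200))/(1+23/800) = 8347/10000 ≈ 0.834700
step 7 [3.5y] swap r/2=1879/62826: DF=(1 − 1879/62826·(0.981400+0.968200+0.919400+0.904600+0.862200+0.834700))/(1+1879/62826) = 8121/10000 ≈ 0.812100
step 8 [4y] bond c/2=1/50: DF=(454659/500000 − 1/50·(0.981400+0.968200+0.919400+0.904600+0.862200+0.834700+0.812100))/(1+1/50) = 7683/10000 ≈ 0.768300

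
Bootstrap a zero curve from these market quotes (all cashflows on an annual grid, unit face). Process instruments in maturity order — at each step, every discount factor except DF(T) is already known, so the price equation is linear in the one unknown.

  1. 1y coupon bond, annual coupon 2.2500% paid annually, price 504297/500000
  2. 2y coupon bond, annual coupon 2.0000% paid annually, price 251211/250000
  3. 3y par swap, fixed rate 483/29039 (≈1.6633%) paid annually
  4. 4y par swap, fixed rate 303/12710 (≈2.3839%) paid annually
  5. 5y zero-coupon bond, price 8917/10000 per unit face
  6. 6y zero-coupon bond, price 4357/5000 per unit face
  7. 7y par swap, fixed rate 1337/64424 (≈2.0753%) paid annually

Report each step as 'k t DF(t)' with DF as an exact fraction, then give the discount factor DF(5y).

1 1 1233/1250
2 2 4829/5000
3 3 9517/10000
4 4 9091/10000
5 5 8917/10000
6 6 4357/5000
7 7 8663/10000
DF(5y) = 8917/10000 ≈ 0.891700

step 1 [1y] bond c/1=9/400: DF=(504297/500000 − 9/400·(0))/(1+9/400) = 1233/1250 ≈ 0.986400
step 2 [2y] bond c/1=1/50: DF=(251211/250000 − 1/50·(0.986400))/(1+1/50) = 4829/5000 ≈ 0.965800
step 3 [3y] swap r/1=483/29039: DF=(1 − 483/29039·(0.986400+0.965800))/(1+483/29039) = 9517/10000 ≈ 0.951700
step 4 [4y] swap r/1=303/12710: DF=(1 − 303/12710·(0.986400+0.965800+0.951700))/(1+303/12710) = 9091/10000 ≈ 0.909100
step 5 [5y] zero: DF = P = 8917/10000 ≈ 0.891700
step 6 [6y] zero: DF = P = 4357/5000 ≈ 0.871400
step 7 [7y] swap r/1=1337/64424: DF=(1 − 1337/64424·(0.986400+0.965800+0.951700+0.909100+0.891700+0.871400))/(1+1337/64424) = 8663/10000 ≈ 0.866300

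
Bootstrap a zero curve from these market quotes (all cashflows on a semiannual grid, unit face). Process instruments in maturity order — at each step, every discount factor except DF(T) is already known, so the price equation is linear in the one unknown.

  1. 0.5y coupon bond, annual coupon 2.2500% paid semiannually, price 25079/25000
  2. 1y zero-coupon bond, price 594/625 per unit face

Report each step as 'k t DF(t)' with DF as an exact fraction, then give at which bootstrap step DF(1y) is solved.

1 1/2 124/125
2 1 594/625
DF(1y) is solved at step 2

step 1 [0.5y] bond c/2=9/800: DF=(25079/25000 − 9/800·(0))/(1+9/800) = 124/125 ≈ 0.992000
step 2 [1y] zero: DF = P = 594/625 ≈ 0.950400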